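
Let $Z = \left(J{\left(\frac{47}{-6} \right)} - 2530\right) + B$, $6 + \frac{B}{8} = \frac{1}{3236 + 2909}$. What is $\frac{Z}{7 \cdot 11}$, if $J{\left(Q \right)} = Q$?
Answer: $- \frac{95339627}{2838990} \approx -33.582$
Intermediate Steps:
$B = - \frac{294952}{6145}$ ($B = -48 + \frac{8}{3236 + 2909} = -48 + \frac{8}{6145} = - \frac{294952}{6145} \approx -47.999$)
$Z = - \frac{95339627}{36870}$ ($Z = \left(\frac{47}{-6} - 2530\right) - \frac{294952}{6145} = \left(47 \left(- \frac{1}{6}\right) - 2530\right) - \frac{294952}{6145} = \left(- \frac{47}{6} - 2530\right) - \frac{294952}{6145} = - \frac{15227}{6} - \frac{294952}{6145} = - \frac{95339627}{36870} \approx -2585.8$)
$\frac{Z}{7 \cdot 11} = - \frac{95339627}{36870 \cdot 7 \cdot 11} = - \frac{95339627}{36870 \cdot 77} = \left(- \frac{95339627}{36870}\right) \frac{1}{77} = - \frac{95339627}{2838990}$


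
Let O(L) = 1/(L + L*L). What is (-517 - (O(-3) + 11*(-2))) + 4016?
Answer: 21125/6 ≈ 3520.8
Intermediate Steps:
O(L) = 1/(L + L²)
(-517 - (O(-3) + 11*(-2))) + 4016 = (-517 - (1/((-3)*(1 - 3)) + 11*(-2))) + 4016 = (-517 - (-⅓/(-2) - 22)) + 4016 = (-517 - (-⅓*(-½) - 22)) + 4016 = (-517 - (⅙ - 22)) + 4016 = (-517 - 1*(-131/6)) + 4016 = (-517 + 131/6) + 4016 = -2971/6 + 4016 = 21125/6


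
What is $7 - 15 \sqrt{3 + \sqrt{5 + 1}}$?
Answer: $7 - 15 \sqrt{3 + \sqrt{6}} \approx -28.016$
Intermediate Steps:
$7 - 15 \sqrt{3 + \sqrt{5 + 1}} = 7 - 15 \sqrt{3 + \sqrt{6}}$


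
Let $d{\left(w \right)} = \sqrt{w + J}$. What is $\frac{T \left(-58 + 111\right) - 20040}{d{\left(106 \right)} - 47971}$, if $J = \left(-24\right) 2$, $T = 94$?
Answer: $\frac{722347318}{2301216783} + \frac{15058 \sqrt{58}}{2301216783} \approx 0.31395$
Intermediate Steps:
$J = -48$
$d{\left(w \right)} = \sqrt{-48 + w}$ ($d{\left(w \right)} = \sqrt{w - 48} = \sqrt{-48 + w}$)
$\frac{T \left(-58 + 111\right) - 20040}{d{\left(106 \right)} - 47971} = \frac{94 \left(-58 + 111\right) - 20040}{\sqrt{-48 + 106} - 47971} = \frac{94 \cdot 53 - 20040}{\sqrt{58} - 47971} = \frac{4982 - 20040}{-47971 + \sqrt{58}} = - \frac{15058}{-47971 + \sqrt{58}}$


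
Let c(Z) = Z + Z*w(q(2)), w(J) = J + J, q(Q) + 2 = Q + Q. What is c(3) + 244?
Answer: 259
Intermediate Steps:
q(Q) = -2 + 2*Q (q(Q) = -2 + (Q + Q) = -2 + 2*Q)
w(J) = 2*J
c(Z) = 5*Z (c(Z) = Z + Z*(2*(-2 + 2*2)) = Z + Z*(2*(-2 + 4)) = Z + Z*(2*2) = Z + Z*4 = Z + 4*Z = 5*Z)
c(3) + 244 = 5*3 + 244 = 15 + 244 = 259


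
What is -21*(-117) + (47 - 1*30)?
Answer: 2474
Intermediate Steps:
-21*(-117) + (47 - 1*30) = 2457 + (47 - 30) = 2457 + 17 = 2474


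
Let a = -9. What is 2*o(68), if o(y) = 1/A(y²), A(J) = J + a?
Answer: 2/4615 ≈ 0.00043337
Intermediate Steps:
A(J) = -9 + J (A(J) = J - 9 = -9 + J)
o(y) = 1/(-9 + y²)
2*o(68) = 2/(-9 + 68²) = 2/(-9 + 4624) = 2/4615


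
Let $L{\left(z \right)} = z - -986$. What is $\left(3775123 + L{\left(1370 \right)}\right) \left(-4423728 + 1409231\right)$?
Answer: $-11387199113063$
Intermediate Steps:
$L{\left(z \right)} = 986 + z$ ($L{\left(z \right)} = z + 986 = 986 + z$)
$\left(3775123 + L{\left(1370 \right)}\right) \left(-4423728 + 1409231\right) = \left(3775123 + \left(986 + 1370\right)\right) \left(-4423728 + 1409231\right) = \left(3775123 + 2356\right) \left(-3014497\right) = 3777479 \left(-3014497\right) = -11387199113063$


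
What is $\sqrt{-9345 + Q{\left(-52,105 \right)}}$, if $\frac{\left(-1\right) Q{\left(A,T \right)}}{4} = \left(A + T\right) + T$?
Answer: $i \sqrt{9977} \approx 99.885 i$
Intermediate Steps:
$Q{\left(A,T \right)} = - 8 T - 4 A$ ($Q{\left(A,T \right)} = - 4 \left(\left(A + T\right) + T\right) = - 4 \left(A + 2 T\right) = - 8 T - 4 A$)
$\sqrt{-9345 + Q{\left(-52,105 \right)}} = \sqrt{-9345 - 632} = \sqrt{-9977} = i \sqrt{9977}$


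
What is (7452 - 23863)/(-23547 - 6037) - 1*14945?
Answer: -442116469/29584 ≈ -14944.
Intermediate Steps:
(7452 - 23863)/(-23547 - 6037) - 1*14945 = -16411/(-29584) - 14945 = -16411*(-1/29584) - 14945 = 16411/29584 - 14945 = -442116469/29584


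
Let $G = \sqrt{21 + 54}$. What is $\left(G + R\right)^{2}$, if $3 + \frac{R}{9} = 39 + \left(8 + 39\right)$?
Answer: $558084 + 7470 \sqrt{3} \approx 5.7102 \cdot 10^{5}$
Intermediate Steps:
$R = 747$ ($R = -27 + 9 \left(39 + \left(8 + 39\right)\right) = -27 + 9 \left(39 + 47\right) = -27 + 9 \cdot 86 = -27 + 774 = 747$)
$G = 5 \sqrt{3}$ ($G = \sqrt{75} = 5 \sqrt{3} \approx 8.6602$)
$\left(G + R\right)^{2} = \left(5 \sqrt{3} + 747\right)^{2} = \left(747 + 5 \sqrt{3}\right)^{2}$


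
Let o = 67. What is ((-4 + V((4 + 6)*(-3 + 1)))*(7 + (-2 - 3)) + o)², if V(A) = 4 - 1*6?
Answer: 3025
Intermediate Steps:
V(A) = -2 (V(A) = 4 - 6 = -2)
((-4 + V((4 + 6)*(-3 + 1)))*(7 + (-2 - 3)) + o)² = ((-4 - 2)*(7 + (-2 - 3)) + 67)² = (-6*(7 - 5) + 67)² = (-6*2 + 67)² = (-12 + 67)² = 55² = 3025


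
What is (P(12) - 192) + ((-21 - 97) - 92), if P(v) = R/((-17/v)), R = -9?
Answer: -6726/17 ≈ -395.65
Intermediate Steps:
P(v) = 9*v/17 (P(v) = -9*(-v/17) = -(-9)*v/17 = 9*v/17)
(P(12) - 192) + ((-21 - 97) - 92) = ((9/17)*12 - 192) + ((-21 - 97) - 92) = (108/17 - 192) + (-118 - 92) = -3156/17 - 210 = -6726/17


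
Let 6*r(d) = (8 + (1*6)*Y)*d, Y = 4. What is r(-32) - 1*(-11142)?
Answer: 32914/3 ≈ 10971.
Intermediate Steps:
r(d) = 16*d/3 (r(d) = ((8 + (1*6)*4)*d)/6 = ((8 + 6*4)*d)/6 = ((8 + 24)*d)/6 = (32*d)/6 = 16*d/3)
r(-32) - 1*(-11142) = (16/3)*(-32) - 1*(-11142) = -512/3 + 11142 = 32914/3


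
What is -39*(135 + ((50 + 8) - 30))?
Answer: -6357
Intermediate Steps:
-39*(135 + ((50 + 8) - 30)) = -39*(135 + (58 - 30)) = -39*(135 + 28) = -39*163 = -6357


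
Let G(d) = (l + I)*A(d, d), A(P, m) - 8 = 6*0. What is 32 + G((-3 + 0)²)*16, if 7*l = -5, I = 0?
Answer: -416/7 ≈ -59.429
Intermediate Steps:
l = -5/7 (l = (⅐)*(-5) = -5/7 ≈ -0.71429)
A(P, m) = 8 (A(P, m) = 8 + 6*0 = 8 + 0 = 8)
G(d) = -40/7 (G(d) = (-5/7 + 0)*8 = -5/7*8 = -40/7)
32 + G((-3 + 0)²)*16 = 32 - 40/7*16 = 32 - 640/7 = -416/7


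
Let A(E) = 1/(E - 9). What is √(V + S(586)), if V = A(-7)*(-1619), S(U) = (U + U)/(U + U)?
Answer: √1635/4 ≈ 10.109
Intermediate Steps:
A(E) = 1/(-9 + E)
S(U) = 1 (S(U) = (2*U)/((2*U)) = (2*U)*(1/(2*U)) = 1)
V = 1619/16 (V = -1619/(-9 - 7) = -1619/(-16) = -1/16*(-1619) = 1619/16 ≈ 101.19)
√(V + S(586)) = √(1619/16 + 1) = √(1635/16) = √1635/4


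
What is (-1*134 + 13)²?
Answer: 14641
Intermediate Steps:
(-1*134 + 13)² = (-134 + 13)² = (-121)² = 14641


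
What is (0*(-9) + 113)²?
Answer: 12769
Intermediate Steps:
(0*(-9) + 113)² = (0 + 113)² = 113² = 12769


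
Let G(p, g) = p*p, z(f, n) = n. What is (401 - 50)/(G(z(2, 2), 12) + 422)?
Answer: 117/142 ≈ 0.82394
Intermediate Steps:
G(p, g) = p²
(401 - 50)/(G(z(2, 2), 12) + 422) = (401 - 50)/(2² + 422) = 351/(4 + 422) = 351/426 = 351*(1/426) = 117/142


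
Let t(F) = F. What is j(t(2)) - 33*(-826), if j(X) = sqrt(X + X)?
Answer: 27260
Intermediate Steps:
j(X) = sqrt(2)*sqrt(X) (j(X) = sqrt(2*X) = sqrt(2)*sqrt(X))
j(t(2)) - 33*(-826) = sqrt(2)*sqrt(2) - 33*(-826) = 2 + 27258 = 27260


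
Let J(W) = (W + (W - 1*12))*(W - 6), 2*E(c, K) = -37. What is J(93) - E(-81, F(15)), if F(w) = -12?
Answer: 30313/2 ≈ 15157.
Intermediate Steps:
E(c, K) = -37/2 (E(c, K) = (½)*(-37) = -37/2)
J(W) = (-12 + 2*W)*(-6 + W) (J(W) = (W + (W - 12))*(-6 + W) = (W + (-12 + W))*(-6 + W) = (-12 + 2*W)*(-6 + W))
J(93) - E(-81, F(15)) = (72 - 24*93 + 2*93²) - 1*(-37/2) = (72 - 2232 + 2*8649) + 37/2 = (72 - 2232 + 17298) + 37/2 = 15138 + 37/2 = 30313/2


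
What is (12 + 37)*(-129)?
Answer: -6321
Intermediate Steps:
(12 + 37)*(-129) = 49*(-129) = -6321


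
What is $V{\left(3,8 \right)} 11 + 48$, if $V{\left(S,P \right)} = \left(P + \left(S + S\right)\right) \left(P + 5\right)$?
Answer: $2050$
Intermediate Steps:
$V{\left(S,P \right)} = \left(5 + P\right) \left(P + 2 S\right)$ ($V{\left(S,P \right)} = \left(P + 2 S\right) \left(5 + P\right) = \left(5 + P\right) \left(P + 2 S\right)$)
$V{\left(3,8 \right)} 11 + 48 = \left(8^{2} + 5 \cdot 8 + 10 \cdot 3 + 2 \cdot 8 \cdot 3\right) 11 + 48 = \left(64 + 40 + 30 + 48\right) 11 + 48 = 182 \cdot 11 + 48 = 2002 + 48 = 2050$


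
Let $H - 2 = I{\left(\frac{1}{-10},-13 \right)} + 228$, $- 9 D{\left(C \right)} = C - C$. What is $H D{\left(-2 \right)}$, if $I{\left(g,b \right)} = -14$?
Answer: $0$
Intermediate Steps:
$D{\left(C \right)} = 0$ ($D{\left(C \right)} = - \frac{C - C}{9} = \left(- \frac{1}{9}\right) 0 = 0$)
$H = 216$ ($H = 2 + \left(-14 + 228\right) = 2 + 214 = 216$)
$H D{\left(-2 \right)} = 216 \cdot 0 = 0$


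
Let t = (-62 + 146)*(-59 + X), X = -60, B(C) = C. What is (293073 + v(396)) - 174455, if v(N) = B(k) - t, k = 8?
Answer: 128622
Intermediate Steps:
t = -9996 (t = (-62 + 146)*(-59 - 60) = 84*(-119) = -9996)
v(N) = 10004 (v(N) = 8 - 1*(-9996) = 8 + 9996 = 10004)
(293073 + v(396)) - 174455 = (293073 + 10004) - 174455 = 303077 - 174455 = 128622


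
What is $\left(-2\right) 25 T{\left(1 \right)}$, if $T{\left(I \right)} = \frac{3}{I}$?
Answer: $-150$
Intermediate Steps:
$\left(-2\right) 25 T{\left(1 \right)} = \left(-2\right) 25 \cdot \frac{3}{1} = - 50 \cdot 3 \cdot 1 = \left(-50\right) 3 = -150$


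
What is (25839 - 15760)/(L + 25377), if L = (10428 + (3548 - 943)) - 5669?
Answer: 10079/32741 ≈ 0.30784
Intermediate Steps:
L = 7364 (L = (10428 + 2605) - 5669 = 13033 - 5669 = 7364)
(25839 - 15760)/(L + 25377) = (25839 - 15760)/(7364 + 25377) = 10079/32741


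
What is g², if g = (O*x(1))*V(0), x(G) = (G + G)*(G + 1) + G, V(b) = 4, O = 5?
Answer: 10000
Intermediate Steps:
x(G) = G + 2*G*(1 + G) (x(G) = (2*G)*(1 + G) + G = 2*G*(1 + G) + G = G + 2*G*(1 + G))
g = 100 (g = (5*(1*(3 + 2*1)))*4 = (5*(1*(3 + 2)))*4 = (5*(1*5))*4 = (5*5)*4 = 25*4 = 100)
g² = 100² = 10000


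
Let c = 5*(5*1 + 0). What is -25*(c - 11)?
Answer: -350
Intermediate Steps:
c = 25 (c = 5*(5 + 0) = 5*5 = 25)
-25*(c - 11) = -25*(25 - 11) = -25*14 = -350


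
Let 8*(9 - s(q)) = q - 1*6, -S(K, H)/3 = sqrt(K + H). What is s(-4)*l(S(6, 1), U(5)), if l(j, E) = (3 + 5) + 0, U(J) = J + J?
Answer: 82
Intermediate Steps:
S(K, H) = -3*sqrt(H + K) (S(K, H) = -3*sqrt(K + H) = -3*sqrt(H + K))
U(J) = 2*J
s(q) = 39/4 - q/8 (s(q) = 9 - (q - 1*6)/8 = 9 - (q - 6)/8 = 9 - (-6 + q)/8 = 9 + (3/4 - q/8) = 39/4 - q/8)
l(j, E) = 8 (l(j, E) = 8 + 0 = 8)
s(-4)*l(S(6, 1), U(5)) = (39/4 - 1/8*(-4))*8 = (39/4 + 1/2)*8 = (41/4)*8 = 82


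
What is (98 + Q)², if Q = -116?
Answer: 324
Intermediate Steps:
(98 + Q)² = (98 - 116)² = (-18)² = 324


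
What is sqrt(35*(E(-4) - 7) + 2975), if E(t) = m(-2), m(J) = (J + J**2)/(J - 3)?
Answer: 2*sqrt(679) ≈ 52.115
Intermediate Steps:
m(J) = (J + J**2)/(-3 + J)
E(t) = -2/5 (E(t) = -2*(1 - 2)/(-3 - 2) = -2*(-1)/(-5) = -2*(-1/5)*(-1) = -2/5)
sqrt(35*(E(-4) - 7) + 2975) = sqrt(35*(-2/5 - 7) + 2975) = sqrt(35*(-37/5) + 2975) = sqrt(-259 + 2975) = sqrt(2716) = 2*sqrt(679)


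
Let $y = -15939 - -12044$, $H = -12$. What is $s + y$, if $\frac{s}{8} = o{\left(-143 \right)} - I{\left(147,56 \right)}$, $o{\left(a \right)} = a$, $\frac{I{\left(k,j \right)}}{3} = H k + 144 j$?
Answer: $-156239$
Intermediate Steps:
$I{\left(k,j \right)} = - 36 k + 432 j$ ($I{\left(k,j \right)} = 3 \left(- 12 k + 144 j\right) = - 36 k + 432 j$)
$y = -3895$ ($y = -15939 + 12044 = -3895$)
$s = -152344$ ($s = 8 \left(-143 - \left(\left(-36\right) 147 + 432 \cdot 56\right)\right) = 8 \left(-143 - \left(-5292 + 24192\right)\right) = 8 \left(-143 - 18900\right) = 8 \left(-19043\right) = -152344$)
$s + y = -152344 - 3895 = -156239$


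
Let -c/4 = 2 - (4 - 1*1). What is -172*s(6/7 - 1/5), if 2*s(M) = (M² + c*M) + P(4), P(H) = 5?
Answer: -849164/1225 ≈ -693.20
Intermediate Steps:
c = 4 (c = -4*(2 - (4 - 1*1)) = -4*(2 - (4 - 1)) = -4*(2 - 1*3) = -4*(2 - 3) = -4*(-1) = 4)
s(M) = 5/2 + M²/2 + 2*M (s(M) = ((M² + 4*M) + 5)/2 = (5 + M² + 4*M)/2 = 5/2 + M²/2 + 2*M)
-172*s(6/7 - 1/5) = -172*(5/2 + (6/7 - 1/5)²/2 + 2*(6/7 - 1/5)) = -172*(5/2 + (6*(⅐) - 1*⅕)²/2 + 2*(6*(⅐) - 1*⅕)) = -172*(5/2 + (6/7 - ⅕)²/2 + 2*(6/7 - ⅕)) = -172*(5/2 + (23/35)²/2 + 2*(23/35)) = -172*(5/2 + (½)*(529/1225) + 46/35) = -172*(5/2 + 529/2450 + 46/35) = -172*4937/1225 = -849164/1225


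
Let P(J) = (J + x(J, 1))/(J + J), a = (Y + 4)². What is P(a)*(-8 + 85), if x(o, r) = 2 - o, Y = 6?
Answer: 77/100 ≈ 0.77000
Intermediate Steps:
a = 100 (a = (6 + 4)² = 10² = 100)
P(J) = 1/J (P(J) = (J + (2 - J))/(J + J) = 2/((2*J)) = 2*(1/(2*J)) = 1/J)
P(a)*(-8 + 85) = (-8 + 85)/100 = (1/100)*77 = 77/100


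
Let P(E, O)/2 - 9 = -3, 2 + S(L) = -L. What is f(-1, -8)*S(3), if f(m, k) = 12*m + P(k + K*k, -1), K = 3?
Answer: 0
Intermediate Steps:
S(L) = -2 - L
P(E, O) = 12 (P(E, O) = 18 + 2*(-3) = 18 - 6 = 12)
f(m, k) = 12 + 12*m (f(m, k) = 12*m + 12 = 12 + 12*m)
f(-1, -8)*S(3) = (12 + 12*(-1))*(-2 - 1*3) = (12 - 12)*(-2 - 3) = 0*(-5) = 0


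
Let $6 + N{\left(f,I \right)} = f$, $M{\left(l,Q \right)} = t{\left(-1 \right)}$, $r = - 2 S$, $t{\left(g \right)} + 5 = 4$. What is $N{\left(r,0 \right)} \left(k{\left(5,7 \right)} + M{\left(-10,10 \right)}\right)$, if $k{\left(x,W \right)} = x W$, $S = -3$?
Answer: $0$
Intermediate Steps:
$t{\left(g \right)} = -1$ ($t{\left(g \right)} = -5 + 4 = -1$)
$r = 6$ ($r = \left(-2\right) \left(-3\right) = 6$)
$M{\left(l,Q \right)} = -1$
$N{\left(f,I \right)} = -6 + f$
$k{\left(x,W \right)} = W x$
$N{\left(r,0 \right)} \left(k{\left(5,7 \right)} + M{\left(-10,10 \right)}\right) = \left(-6 + 6\right) \left(7 \cdot 5 - 1\right) = 0 \left(35 - 1\right) = 0 \cdot 34 = 0$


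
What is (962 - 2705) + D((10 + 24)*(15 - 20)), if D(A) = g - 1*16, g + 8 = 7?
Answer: -1760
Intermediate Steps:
g = -1 (g = -8 + 7 = -1)
D(A) = -17 (D(A) = -1 - 1*16 = -1 - 16 = -17)
(962 - 2705) + D((10 + 24)*(15 - 20)) = (962 - 2705) - 17 = -1743 - 17 = -1760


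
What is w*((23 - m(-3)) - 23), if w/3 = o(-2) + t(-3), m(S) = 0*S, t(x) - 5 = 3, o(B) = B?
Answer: 0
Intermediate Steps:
t(x) = 8 (t(x) = 5 + 3 = 8)
m(S) = 0
w = 18 (w = 3*(-2 + 8) = 3*6 = 18)
w*((23 - m(-3)) - 23) = 18*((23 - 1*0) - 23) = 18*((23 + 0) - 23) = 18*(23 - 23) = 18*0 = 0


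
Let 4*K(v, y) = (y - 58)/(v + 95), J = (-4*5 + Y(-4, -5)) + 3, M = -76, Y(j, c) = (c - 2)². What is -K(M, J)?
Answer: 13/38 ≈ 0.34211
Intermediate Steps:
Y(j, c) = (-2 + c)²
J = 32 (J = (-4*5 + (-2 - 5)²) + 3 = (-20 + (-7)²) + 3 = (-20 + 49) + 3 = 29 + 3 = 32)
K(v, y) = (-58 + y)/(4*(95 + v)) (K(v, y) = ((y - 58)/(v + 95))/4 = ((-58 + y)/(95 + v))/4 = (-58 + y)/(4*(95 + v)))
-K(M, J) = -(-58 + 32)/(4*(95 - 76)) = -(-26)/(4*19) = -1*(-13/38) = 13/38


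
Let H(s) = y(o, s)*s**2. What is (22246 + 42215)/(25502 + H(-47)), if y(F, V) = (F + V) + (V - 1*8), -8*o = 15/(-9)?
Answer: -1547064/4784539 ≈ -0.32335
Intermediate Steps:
o = 5/24 (o = -15/(8*(-9)) = -15*(-1)/(8*9) = -1/8*(-5/3) = 5/24 ≈ 0.20833)
y(F, V) = -8 + F + 2*V (y(F, V) = (F + V) + (V - 8) = (F + V) + (-8 + V) = -8 + F + 2*V)
H(s) = s**2*(-187/24 + 2*s) (H(s) = (-8 + 5/24 + 2*s)*s**2 = (-187/24 + 2*s)*s**2 = s**2*(-187/24 + 2*s))
(22246 + 42215)/(25502 + H(-47)) = (22246 + 42215)/(25502 + (1/24)*(-47)**2*(-187 + 48*(-47))) = 64461/(25502 + (1/24)*2209*(-187 - 2256)) = 64461/(25502 + (1/24)*2209*(-2443)) = 64461/(25502 - 5396587/24) = 64461/(-4784539/24) = 64461*(-24/4784539) = -1547064/4784539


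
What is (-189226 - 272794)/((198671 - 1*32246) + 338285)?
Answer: -46202/50471 ≈ -0.91542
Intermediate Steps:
(-189226 - 272794)/((198671 - 1*32246) + 338285) = -462020/((198671 - 32246) + 338285) = -462020/(166425 + 338285) = -462020/504710 = -462020*1/504710 = -46202/50471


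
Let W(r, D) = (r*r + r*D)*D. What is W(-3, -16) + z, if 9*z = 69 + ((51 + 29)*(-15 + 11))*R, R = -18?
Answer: -793/3 ≈ -264.33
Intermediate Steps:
z = 1943/3 (z = (69 + ((51 + 29)*(-15 + 11))*(-18))/9 = (69 + (80*(-4))*(-18))/9 = (69 - 320*(-18))/9 = (69 + 5760)/9 = (⅑)*5829 = 1943/3 ≈ 647.67)
W(r, D) = D*(r² + D*r) (W(r, D) = (r² + D*r)*D = D*(r² + D*r))
W(-3, -16) + z = -16*(-3)*(-16 - 3) + 1943/3 = -16*(-3)*(-19) + 1943/3 = -912 + 1943/3 = -793/3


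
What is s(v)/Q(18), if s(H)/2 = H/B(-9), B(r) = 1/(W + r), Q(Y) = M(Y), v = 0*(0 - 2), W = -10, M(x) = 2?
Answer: 0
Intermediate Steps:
v = 0 (v = 0*(-2) = 0)
Q(Y) = 2
B(r) = 1/(-10 + r)
s(H) = -38*H (s(H) = 2*(H/(1/(-10 - 9))) = 2*(H/(1/(-19))) = 2*(H/(-1/19)) = 2*(H*(-19)) = 2*(-19*H) = -38*H)
s(v)/Q(18) = -38*0/2 = 0*(½) = 0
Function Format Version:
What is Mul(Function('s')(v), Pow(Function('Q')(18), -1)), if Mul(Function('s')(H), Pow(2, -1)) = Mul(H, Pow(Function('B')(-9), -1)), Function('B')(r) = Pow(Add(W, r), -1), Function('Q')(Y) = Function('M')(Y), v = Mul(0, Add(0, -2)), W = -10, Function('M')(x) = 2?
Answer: 0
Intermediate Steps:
v = 0 (v = Mul(0, -2) = 0)
Function('Q')(Y) = 2
Function('B')(r) = Pow(Add(-10, r), -1)
Function('s')(H) = Mul(-38, H) (Function('s')(H) = Mul(2, Mul(H, Pow(Pow(Add(-10, -9), -1), -1))) = Mul(2, Mul(H, Pow(Pow(-19, -1), -1))) = Mul(2, Mul(H, Pow(Rational(-1, 19), -1))) = Mul(2, Mul(H, -19)) = Mul(2, Mul(-19, H)) = Mul(-38, H))
Mul(Function('s')(v), Pow(Function('Q')(18), -1)) = Mul(Mul(-38, 0), Pow(2, -1)) = Mul(0, Rational(1, 2)) = 0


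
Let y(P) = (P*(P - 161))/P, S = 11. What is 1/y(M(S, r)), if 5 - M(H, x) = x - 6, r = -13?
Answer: -1/137 ≈ -0.0072993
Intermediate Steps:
M(H, x) = 11 - x (M(H, x) = 5 - (x - 6) = 5 - (-6 + x) = 5 + (6 - x) = 11 - x)
y(P) = -161 + P (y(P) = (P*(-161 + P))/P = -161 + P)
1/y(M(S, r)) = 1/(-161 + (11 - 1*(-13))) = 1/(-161 + (11 + 13)) = 1/(-161 + 24) = 1/(-137) = -1/137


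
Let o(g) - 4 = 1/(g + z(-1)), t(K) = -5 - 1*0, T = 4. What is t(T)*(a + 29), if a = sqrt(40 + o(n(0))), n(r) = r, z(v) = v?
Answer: -145 - 5*sqrt(43) ≈ -177.79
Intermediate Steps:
t(K) = -5 (t(K) = -5 + 0 = -5)
o(g) = 4 + 1/(-1 + g) (o(g) = 4 + 1/(g - 1) = 4 + 1/(-1 + g))
a = sqrt(43) (a = sqrt(40 + (-3 + 4*0)/(-1 + 0)) = sqrt(40 + (-3 + 0)/(-1)) = sqrt(40 - 1*(-3)) = sqrt(40 + 3) = sqrt(43) ≈ 6.5574)
t(T)*(a + 29) = -5*(sqrt(43) + 29) = -5*(29 + sqrt(43)) = -145 - 5*sqrt(43)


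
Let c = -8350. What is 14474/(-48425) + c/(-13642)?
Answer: 103447221/330306925 ≈ 0.31319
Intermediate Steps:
14474/(-48425) + c/(-13642) = 14474/(-48425) - 8350/(-13642) = 14474*(-1/48425) - 8350*(-1/13642) = -14474/48425 + 4175/6821 = 103447221/330306925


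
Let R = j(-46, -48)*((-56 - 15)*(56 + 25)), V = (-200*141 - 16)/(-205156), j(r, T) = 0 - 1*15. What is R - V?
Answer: 4424438531/51289 ≈ 86265.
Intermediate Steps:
j(r, T) = -15 (j(r, T) = 0 - 15 = -15)
V = 7054/51289 (V = (-28200 - 16)*(-1/205156) = -28216*(-1/205156) = 7054/51289 ≈ 0.13753)
R = 86265 (R = -15*(-56 - 15)*(56 + 25) = -(-1065)*81 = -15*(-5751) = 86265)
R - V = 86265 - 1*7054/51289 = 86265 - 7054/51289 = 4424438531/51289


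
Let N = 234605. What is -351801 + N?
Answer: -117196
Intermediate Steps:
-351801 + N = -351801 + 234605 = -117196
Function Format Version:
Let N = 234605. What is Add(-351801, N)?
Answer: -117196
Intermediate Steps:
Add(-351801, N) = Add(-351801, 234605) = -117196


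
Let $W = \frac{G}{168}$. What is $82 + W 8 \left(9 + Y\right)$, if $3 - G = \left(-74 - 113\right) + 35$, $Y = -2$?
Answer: $\frac{401}{3} \approx 133.67$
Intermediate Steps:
$G = 155$ ($G = 3 - \left(\left(-74 - 113\right) + 35\right) = 3 - \left(-187 + 35\right) = 3 - -152 = 3 + 152 = 155$)
$W = \frac{155}{168} \approx 0.92262$
$82 + W 8 \left(9 + Y\right) = 82 + \frac{155 \cdot 8 \left(9 - 2\right)}{168} = 82 + \frac{155 \cdot 8 \cdot 7}{168} = 82 + \frac{155}{168} \cdot 56 = 82 + \frac{155}{3} = \frac{401}{3}$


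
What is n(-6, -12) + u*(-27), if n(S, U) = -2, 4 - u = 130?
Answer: 3400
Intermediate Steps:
u = -126 (u = 4 - 1*130 = 4 - 130 = -126)
n(-6, -12) + u*(-27) = -2 - 126*(-27) = -2 + 3402 = 3400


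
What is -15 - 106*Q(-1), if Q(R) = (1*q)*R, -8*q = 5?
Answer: -325/4 ≈ -81.250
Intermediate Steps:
q = -5/8 (q = -⅛*5 = -5/8 ≈ -0.62500)
Q(R) = -5*R/8 (Q(R) = (1*(-5/8))*R = -5*R/8)
-15 - 106*Q(-1) = -15 - (-265)*(-1)/4 = -15 - 106*5/8 = -15 - 265/4 = -325/4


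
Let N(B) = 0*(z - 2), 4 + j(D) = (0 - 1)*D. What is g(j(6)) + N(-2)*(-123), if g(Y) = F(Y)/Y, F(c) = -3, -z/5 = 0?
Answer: 3/10 ≈ 0.30000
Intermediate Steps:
z = 0 (z = -5*0 = 0)
j(D) = -4 - D (j(D) = -4 + (0 - 1)*D = -4 - D)
N(B) = 0 (N(B) = 0*(0 - 2) = 0*(-2) = 0)
g(Y) = -3/Y
g(j(6)) + N(-2)*(-123) = -3/(-4 - 1*6) + 0*(-123) = -3/(-4 - 6) + 0 = -3/(-10) + 0 = -3*(-⅒) + 0 = 3/10 + 0 = 3/10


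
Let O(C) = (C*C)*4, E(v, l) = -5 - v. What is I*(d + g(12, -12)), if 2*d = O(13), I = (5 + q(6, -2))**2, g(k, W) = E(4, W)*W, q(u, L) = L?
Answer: 4014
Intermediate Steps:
g(k, W) = -9*W (g(k, W) = (-5 - 1*4)*W = (-5 - 4)*W = -9*W)
I = 9 (I = (5 - 2)**2 = 3**2 = 9)
O(C) = 4*C**2 (O(C) = C**2*4 = 4*C**2)
d = 338 (d = (4*13**2)/2 = (4*169)/2 = (1/2)*676 = 338)
I*(d + g(12, -12)) = 9*(338 - 9*(-12)) = 9*(338 + 108) = 9*446 = 4014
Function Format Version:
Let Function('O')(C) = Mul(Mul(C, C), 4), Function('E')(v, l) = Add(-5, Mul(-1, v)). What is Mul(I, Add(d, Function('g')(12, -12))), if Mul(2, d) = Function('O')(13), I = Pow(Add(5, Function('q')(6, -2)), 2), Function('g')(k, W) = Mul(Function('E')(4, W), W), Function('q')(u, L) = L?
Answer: 4014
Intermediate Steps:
Function('g')(k, W) = Mul(-9, W) (Function('g')(k, W) = Mul(Add(-5, Mul(-1, 4)), W) = Mul(Add(-5, -4), W) = Mul(-9, W))
I = 9 (I = Pow(Add(5, -2), 2) = Pow(3, 2) = 9)
Function('O')(C) = Mul(4, Pow(C, 2)) (Function('O')(C) = Mul(Pow(C, 2), 4) = Mul(4, Pow(C, 2)))
d = 338 (d = Mul(Rational(1, 2), Mul(4, Pow(13, 2))) = Mul(Rational(1, 2), Mul(4, 169)) = Mul(Rational(1, 2), 676) = 338)
Mul(I, Add(d, Function('g')(12, -12))) = Mul(9, Add(338, Mul(-9, -12))) = Mul(9, Add(338, 108)) = Mul(9, 446) = 4014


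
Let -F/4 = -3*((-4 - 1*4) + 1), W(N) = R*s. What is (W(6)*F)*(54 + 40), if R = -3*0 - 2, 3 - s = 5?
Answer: -31584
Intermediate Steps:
s = -2 (s = 3 - 1*5 = 3 - 5 = -2)
R = -2 (R = 0 - 2 = -2)
W(N) = 4 (W(N) = -2*(-2) = 4)
F = -84 (F = -(-12)*((-4 - 1*4) + 1) = -(-12)*((-4 - 4) + 1) = -(-12)*(-8 + 1) = -(-12)*(-7) = -4*21 = -84)
(W(6)*F)*(54 + 40) = (4*(-84))*(54 + 40) = -336*94 = -31584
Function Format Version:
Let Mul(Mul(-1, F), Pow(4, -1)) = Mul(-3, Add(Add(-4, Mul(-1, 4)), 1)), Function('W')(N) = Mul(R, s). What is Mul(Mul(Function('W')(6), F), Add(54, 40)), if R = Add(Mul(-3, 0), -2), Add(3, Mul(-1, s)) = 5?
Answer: -31584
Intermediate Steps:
s = -2 (s = Add(3, Mul(-1, 5)) = Add(3, -5) = -2)
R = -2 (R = Add(0, -2) = -2)
Function('W')(N) = 4 (Function('W')(N) = Mul(-2, -2) = 4)
F = -84 (F = Mul(-4, Mul(-3, Add(Add(-4, Mul(-1, 4)), 1))) = Mul(-4, Mul(-3, Add(Add(-4, -4), 1))) = Mul(-4, Mul(-3, Add(-8, 1))) = Mul(-4, Mul(-3, -7)) = Mul(-4, 21) = -84)
Mul(Mul(Function('W')(6), F), Add(54, 40)) = Mul(Mul(4, -84), Add(54, 40)) = Mul(-336, 94) = -31584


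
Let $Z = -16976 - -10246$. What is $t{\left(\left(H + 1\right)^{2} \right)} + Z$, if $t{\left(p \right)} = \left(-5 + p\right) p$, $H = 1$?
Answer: $-6734$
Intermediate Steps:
$Z = -6730$ ($Z = -16976 + 10246 = -6730$)
$t{\left(p \right)} = p \left(-5 + p\right)$
$t{\left(\left(H + 1\right)^{2} \right)} + Z = \left(1 + 1\right)^{2} \left(-5 + \left(1 + 1\right)^{2}\right) - 6730 = 2^{2} \left(-5 + 2^{2}\right) - 6730 = 4 \left(-5 + 4\right) - 6730 = 4 \left(-1\right) - 6730 = -4 - 6730 = -6734$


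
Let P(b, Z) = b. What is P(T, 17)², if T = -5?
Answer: 25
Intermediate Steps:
P(T, 17)² = (-5)² = 25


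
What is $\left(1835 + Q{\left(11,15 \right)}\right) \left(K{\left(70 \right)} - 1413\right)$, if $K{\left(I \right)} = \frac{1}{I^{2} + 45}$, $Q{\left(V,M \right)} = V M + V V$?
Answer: $- \frac{14820029364}{4945} \approx -2.997 \cdot 10^{6}$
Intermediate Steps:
$Q{\left(V,M \right)} = V^{2} + M V$ ($Q{\left(V,M \right)} = M V + V^{2} = V^{2} + M V$)
$K{\left(I \right)} = \frac{1}{45 + I^{2}}$
$\left(1835 + Q{\left(11,15 \right)}\right) \left(K{\left(70 \right)} - 1413\right) = \left(1835 + 11 \left(15 + 11\right)\right) \left(\frac{1}{45 + 70^{2}} - 1413\right) = \left(1835 + 11 \cdot 26\right) \left(\frac{1}{45 + 4900} - 1413\right) = \left(1835 + 286\right) \left(\frac{1}{4945} - 1413\right) = 2121 \left(\frac{1}{4945} - 1413\right) = 2121 \left(- \frac{6987284}{4945}\right) = - \frac{14820029364}{4945}$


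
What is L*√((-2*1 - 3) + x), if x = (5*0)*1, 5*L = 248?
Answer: 248*I*√5/5 ≈ 110.91*I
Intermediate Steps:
L = 248/5 (L = (⅕)*248 = 248/5 ≈ 49.600)
x = 0 (x = 0*1 = 0)
L*√((-2*1 - 3) + x) = 248*√((-2*1 - 3) + 0)/5 = 248*√((-2 - 3) + 0)/5 = 248*√(-5 + 0)/5 = 248*√(-5)/5 = 248*(I*√5)/5 = 248*I*√5/5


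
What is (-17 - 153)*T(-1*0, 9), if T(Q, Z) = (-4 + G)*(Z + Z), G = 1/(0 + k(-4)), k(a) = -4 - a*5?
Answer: 48195/4 ≈ 12049.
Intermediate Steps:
k(a) = -4 - 5*a
G = 1/16 (G = 1/(0 + (-4 - 5*(-4))) = 1/(0 + (-4 + 20)) = 1/(0 + 16) = 1/16 ≈ 0.062500)
T(Q, Z) = -63*Z/8 (T(Q, Z) = (-4 + 1/16)*(Z + Z) = -63*Z/8)
(-17 - 153)*T(-1*0, 9) = (-17 - 153)*(-63/8*9) = -170*(-567/8) = 48195/4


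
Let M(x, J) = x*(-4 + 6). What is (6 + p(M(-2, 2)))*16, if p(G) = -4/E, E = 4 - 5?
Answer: 160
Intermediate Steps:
E = -1
M(x, J) = 2*x (M(x, J) = x*2 = 2*x)
p(G) = 4 (p(G) = -4/(-1) = -4*(-1) = 4)
(6 + p(M(-2, 2)))*16 = (6 + 4)*16 = 10*16 = 160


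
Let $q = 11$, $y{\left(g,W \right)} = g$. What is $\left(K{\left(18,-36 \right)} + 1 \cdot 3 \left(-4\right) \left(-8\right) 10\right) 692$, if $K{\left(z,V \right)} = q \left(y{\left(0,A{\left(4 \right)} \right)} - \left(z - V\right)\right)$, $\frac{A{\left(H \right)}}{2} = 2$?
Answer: $253272$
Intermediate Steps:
$A{\left(H \right)} = 4$ ($A{\left(H \right)} = 2 \cdot 2 = 4$)
$K{\left(z,V \right)} = - 11 z + 11 V$ ($K{\left(z,V \right)} = 11 \left(0 - \left(z - V\right)\right) = 11 \left(0 + \left(V - z\right)\right) = 11 \left(V - z\right) = - 11 z + 11 V$)
$\left(K{\left(18,-36 \right)} + 1 \cdot 3 \left(-4\right) \left(-8\right) 10\right) 692 = \left(\left(\left(-11\right) 18 + 11 \left(-36\right)\right) + 1 \cdot 3 \left(-4\right) \left(-8\right) 10\right) 692 = \left(\left(-198 - 396\right) + 3 \left(-4\right) \left(-8\right) 10\right) 692 = \left(-594 + \left(-12\right) \left(-8\right) 10\right) 692 = \left(-594 + 96 \cdot 10\right) 692 = \left(-594 + 960\right) 692 = 366 \cdot 692 = 253272$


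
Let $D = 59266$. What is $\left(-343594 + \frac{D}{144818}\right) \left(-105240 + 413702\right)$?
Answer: $- \frac{7674308862364606}{72409} \approx -1.0599 \cdot 10^{11}$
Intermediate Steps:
$\left(-343594 + \frac{D}{144818}\right) \left(-105240 + 413702\right) = \left(-343594 + \frac{59266}{144818}\right) \left(-105240 + 413702\right) = \left(-343594 + 59266 \cdot \frac{1}{144818}\right) 308462 = \left(-343594 + \frac{29633}{72409}\right) 308462 = \left(- \frac{24879268313}{72409}\right) 308462 = - \frac{7674308862364606}{72409}$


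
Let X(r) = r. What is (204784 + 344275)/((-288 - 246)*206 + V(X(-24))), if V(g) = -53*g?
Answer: -549059/108732 ≈ -5.0497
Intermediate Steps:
(204784 + 344275)/((-288 - 246)*206 + V(X(-24))) = (204784 + 344275)/((-288 - 246)*206 - 53*(-24)) = 549059/(-534*206 + 1272) = 549059/(-110004 + 1272) = 549059/(-108732) = 549059*(-1/108732) = -549059/108732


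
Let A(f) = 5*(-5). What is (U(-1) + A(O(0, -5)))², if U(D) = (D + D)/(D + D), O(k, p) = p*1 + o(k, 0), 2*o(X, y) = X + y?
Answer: 576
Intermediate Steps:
o(X, y) = X/2 + y/2 (o(X, y) = (X + y)/2 = X/2 + y/2)
O(k, p) = p + k/2 (O(k, p) = p*1 + (k/2 + (½)*0) = p + (k/2 + 0) = p + k/2)
U(D) = 1 (U(D) = (2*D)/((2*D)) = (2*D)*(1/(2*D)) = 1)
A(f) = -25
(U(-1) + A(O(0, -5)))² = (1 - 25)² = (-24)² = 576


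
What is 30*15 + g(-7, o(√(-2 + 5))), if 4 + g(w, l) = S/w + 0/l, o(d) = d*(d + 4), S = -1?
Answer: 3123/7 ≈ 446.14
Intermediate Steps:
o(d) = d*(4 + d)
g(w, l) = -4 - 1/w (g(w, l) = -4 + (-1/w + 0/l) = -4 + (-1/w + 0) = -4 - 1/w)
30*15 + g(-7, o(√(-2 + 5))) = 30*15 + (-4 - 1/(-7)) = 450 + (-4 - 1*(-⅐)) = 450 + (-4 + ⅐) = 450 - 27/7 = 3123/7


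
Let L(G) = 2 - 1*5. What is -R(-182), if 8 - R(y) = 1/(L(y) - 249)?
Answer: -2017/252 ≈ -8.0040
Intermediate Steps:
L(G) = -3 (L(G) = 2 - 5 = -3)
R(y) = 2017/252 (R(y) = 8 - 1/(-3 - 249) = 8 - 1/(-252) = 8 - 1*(-1/252) = 8 + 1/252 = 2017/252)
-R(-182) = -1*2017/252 = -2017/252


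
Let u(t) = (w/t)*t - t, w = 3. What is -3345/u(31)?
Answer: 3345/28 ≈ 119.46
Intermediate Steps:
u(t) = 3 - t (u(t) = (3/t)*t - t = 3 - t)
-3345/u(31) = -3345/(3 - 1*31) = -3345/(3 - 31) = -3345/(-28) = -3345*(-1/28) = 3345/28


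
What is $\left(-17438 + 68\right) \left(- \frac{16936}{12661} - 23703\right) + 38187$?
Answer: $\frac{5213578637637}{12661} \approx 4.1178 \cdot 10^{8}$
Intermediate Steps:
$\left(-17438 + 68\right) \left(- \frac{16936}{12661} - 23703\right) + 38187 = - 17370 \left(\left(-16936\right) \frac{1}{12661} - 23703\right) + 38187 = - 17370 \left(- \frac{16936}{12661} - 23703\right) + 38187 = \left(-17370\right) \left(- \frac{300120619}{12661}\right) + 38187 = \frac{5213095152030}{12661} + 38187 = \frac{5213578637637}{12661}$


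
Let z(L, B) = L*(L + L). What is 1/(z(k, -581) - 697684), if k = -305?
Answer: -1/511634 ≈ -1.9545e-6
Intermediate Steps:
z(L, B) = 2*L² (z(L, B) = L*(2*L) = 2*L²)
1/(z(k, -581) - 697684) = 1/(2*(-305)² - 697684) = 1/(2*93025 - 697684) = 1/(186050 - 697684) = 1/(-511634) = -1/511634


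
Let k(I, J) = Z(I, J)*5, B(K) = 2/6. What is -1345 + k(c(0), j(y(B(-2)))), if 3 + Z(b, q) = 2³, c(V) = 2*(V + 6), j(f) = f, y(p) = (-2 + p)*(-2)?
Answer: -1320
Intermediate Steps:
B(K) = ⅓ (B(K) = 2*(⅙) = ⅓)
y(p) = 4 - 2*p
c(V) = 12 + 2*V (c(V) = 2*(6 + V) = 12 + 2*V)
Z(b, q) = 5 (Z(b, q) = -3 + 2³ = -3 + 8 = 5)
k(I, J) = 25 (k(I, J) = 5*5 = 25)
-1345 + k(c(0), j(y(B(-2)))) = -1345 + 25 = -1320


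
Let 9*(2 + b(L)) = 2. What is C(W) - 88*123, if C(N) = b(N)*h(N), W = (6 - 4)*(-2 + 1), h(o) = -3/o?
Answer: -32480/3 ≈ -10827.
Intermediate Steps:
b(L) = -16/9 (b(L) = -2 + (⅑)*2 = -2 + 2/9 = -16/9)
W = -2 (W = 2*(-1) = -2)
C(N) = 16/(3*N) (C(N) = -(-16)/(3*N) = 16/(3*N))
C(W) - 88*123 = (16/3)/(-2) - 88*123 = (16/3)*(-½) - 10824 = -8/3 - 10824 = -32480/3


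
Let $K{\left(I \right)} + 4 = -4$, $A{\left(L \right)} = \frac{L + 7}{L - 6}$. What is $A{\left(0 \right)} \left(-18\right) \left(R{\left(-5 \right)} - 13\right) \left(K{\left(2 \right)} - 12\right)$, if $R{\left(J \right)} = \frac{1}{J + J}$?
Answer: $5502$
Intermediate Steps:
$A{\left(L \right)} = \frac{7 + L}{-6 + L}$
$K{\left(I \right)} = -8$ ($K{\left(I \right)} = -4 - 4 = -8$)
$R{\left(J \right)} = \frac{1}{2 J}$
$A{\left(0 \right)} \left(-18\right) \left(R{\left(-5 \right)} - 13\right) \left(K{\left(2 \right)} - 12\right) = \frac{7 + 0}{-6 + 0} \left(-18\right) \left(\frac{1}{2 \left(-5\right)} - 13\right) \left(-8 - 12\right) = \frac{1}{-6} \cdot 7 \left(-18\right) \left(\frac{1}{2} \left(- \frac{1}{5}\right) - 13\right) \left(-20\right) = \left(- \frac{1}{6}\right) 7 \left(-18\right) \left(- \frac{1}{10} - 13\right) \left(-20\right) = \left(- \frac{7}{6}\right) \left(-18\right) \left(\left(- \frac{131}{10}\right) \left(-20\right)\right) = 21 \cdot 262 = 5502$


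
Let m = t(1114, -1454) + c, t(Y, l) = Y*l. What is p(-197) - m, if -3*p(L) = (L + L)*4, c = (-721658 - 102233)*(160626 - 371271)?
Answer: -520640698241/3 ≈ -1.7355e+11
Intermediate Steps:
c = 173548519695 (c = -823891*(-210645) = 173548519695)
p(L) = -8*L/3 (p(L) = -(L + L)*4/3 = -2*L*4/3 = -8*L/3)
m = 173546899939 (m = 1114*(-1454) + 173548519695 = -1619756 + 173548519695 = 173546899939)
p(-197) - m = -8/3*(-197) - 1*173546899939 = 1576/3 - 173546899939 = -520640698241/3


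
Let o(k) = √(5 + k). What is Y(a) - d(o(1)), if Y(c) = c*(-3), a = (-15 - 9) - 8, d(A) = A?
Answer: 96 - √6 ≈ 93.551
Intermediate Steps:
a = -32 (a = -24 - 8 = -32)
Y(c) = -3*c
Y(a) - d(o(1)) = -3*(-32) - √(5 + 1) = 96 - √6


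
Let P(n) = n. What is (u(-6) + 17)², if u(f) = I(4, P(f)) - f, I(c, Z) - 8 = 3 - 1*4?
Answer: 900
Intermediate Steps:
I(c, Z) = 7 (I(c, Z) = 8 + (3 - 1*4) = 8 + (3 - 4) = 8 - 1 = 7)
u(f) = 7 - f
(u(-6) + 17)² = ((7 - 1*(-6)) + 17)² = ((7 + 6) + 17)² = (13 + 17)² = 30² = 900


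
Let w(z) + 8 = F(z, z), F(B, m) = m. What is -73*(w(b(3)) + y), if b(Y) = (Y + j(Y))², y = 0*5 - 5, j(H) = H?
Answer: -1679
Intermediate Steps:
y = -5 (y = 0 - 5 = -5)
b(Y) = 4*Y² (b(Y) = (Y + Y)² = (2*Y)² = 4*Y²)
w(z) = -8 + z
-73*(w(b(3)) + y) = -73*((-8 + 4*3²) - 5) = -73*((-8 + 4*9) - 5) = -73*((-8 + 36) - 5) = -73*(28 - 5) = -73*23 = -1679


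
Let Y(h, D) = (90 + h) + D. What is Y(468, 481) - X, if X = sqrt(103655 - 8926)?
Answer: 1039 - sqrt(94729) ≈ 731.22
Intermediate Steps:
Y(h, D) = 90 + D + h
X = sqrt(94729) ≈ 307.78
Y(468, 481) - X = (90 + 481 + 468) - sqrt(94729) = 1039 - sqrt(94729)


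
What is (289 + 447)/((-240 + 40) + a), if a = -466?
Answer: -368/333 ≈ -1.1051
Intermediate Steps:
(289 + 447)/((-240 + 40) + a) = (289 + 447)/((-240 + 40) - 466) = 736/(-200 - 466) = 736/(-666) = 736*(-1/666) = -368/333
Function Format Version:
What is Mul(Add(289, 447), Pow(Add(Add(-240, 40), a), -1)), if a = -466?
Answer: Rational(-368, 333) ≈ -1.1051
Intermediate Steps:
Mul(Add(289, 447), Pow(Add(Add(-240, 40), a), -1)) = Mul(Add(289, 447), Pow(Add(Add(-240, 40), -466), -1)) = Mul(736, Pow(Add(-200, -466), -1)) = Mul(736, Pow(-666, -1)) = Mul(736, Rational(-1, 666)) = Rational(-368, 333)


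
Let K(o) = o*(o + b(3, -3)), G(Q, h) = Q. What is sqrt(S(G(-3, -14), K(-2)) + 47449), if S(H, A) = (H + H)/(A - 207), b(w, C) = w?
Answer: sqrt(2072621023)/209 ≈ 217.83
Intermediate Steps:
K(o) = o*(3 + o) (K(o) = o*(o + 3) = o*(3 + o))
S(H, A) = 2*H/(-207 + A) (S(H, A) = (2*H)/(-207 + A) = 2*H/(-207 + A))
sqrt(S(G(-3, -14), K(-2)) + 47449) = sqrt(2*(-3)/(-207 - 2*(3 - 2)) + 47449) = sqrt(2*(-3)/(-207 - 2*1) + 47449) = sqrt(2*(-3)/(-207 - 2) + 47449) = sqrt(2*(-3)/(-209) + 47449) = sqrt(2*(-3)*(-1/209) + 47449) = sqrt(6/209 + 47449) = sqrt(9916847/209) = sqrt(2072621023)/209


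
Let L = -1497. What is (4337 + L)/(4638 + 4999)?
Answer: 2840/9637 ≈ 0.29470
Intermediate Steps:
(4337 + L)/(4638 + 4999) = (4337 - 1497)/(4638 + 4999) = 2840/9637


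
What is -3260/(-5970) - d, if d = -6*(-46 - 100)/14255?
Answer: 4124158/8510235 ≈ 0.48461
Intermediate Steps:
d = 876/14255 (d = -6*(-146)*(1/14255) = 876*(1/14255) = 876/14255 ≈ 0.061452)
-3260/(-5970) - d = -3260/(-5970) - 1*876/14255 = -3260*(-1/5970) - 876/14255 = 326/597 - 876/14255 = 4124158/8510235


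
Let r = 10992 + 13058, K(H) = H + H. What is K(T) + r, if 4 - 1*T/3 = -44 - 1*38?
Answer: 24566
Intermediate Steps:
T = 258 (T = 12 - 3*(-44 - 1*38) = 12 - 3*(-44 - 38) = 12 - 3*(-82) = 12 + 246 = 258)
K(H) = 2*H
r = 24050
K(T) + r = 2*258 + 24050 = 516 + 24050 = 24566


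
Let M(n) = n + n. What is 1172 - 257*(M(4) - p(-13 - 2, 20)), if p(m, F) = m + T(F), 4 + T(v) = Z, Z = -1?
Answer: -6024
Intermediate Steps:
T(v) = -5 (T(v) = -4 - 1 = -5)
M(n) = 2*n
p(m, F) = -5 + m (p(m, F) = m - 5 = -5 + m)
1172 - 257*(M(4) - p(-13 - 2, 20)) = 1172 - 257*(2*4 - (-5 + (-13 - 2))) = 1172 - 257*(8 - (-5 - 15)) = 1172 - 257*(8 - 1*(-20)) = 1172 - 257*(8 + 20) = 1172 - 257*28 = 1172 - 7196 = -6024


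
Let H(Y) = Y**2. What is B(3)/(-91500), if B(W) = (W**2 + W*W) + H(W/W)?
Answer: -19/91500 ≈ -0.00020765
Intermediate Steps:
B(W) = 1 + 2*W**2 (B(W) = (W**2 + W*W) + (W/W)**2 = (W**2 + W**2) + 1**2 = 2*W**2 + 1 = 1 + 2*W**2)
B(3)/(-91500) = (1 + 2*3**2)/(-91500) = (1 + 2*9)*(-1/91500) = (1 + 18)*(-1/91500) = 19*(-1/91500) = -19/91500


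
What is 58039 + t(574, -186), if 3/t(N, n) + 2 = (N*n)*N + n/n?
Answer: 3556777164940/61282537 ≈ 58039.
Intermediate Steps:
t(N, n) = 3/(-1 + n*N²) (t(N, n) = 3/(-2 + ((N*n)*N + n/n)) = 3/(-2 + (n*N² + 1)) = 3/(-2 + (1 + n*N²)) = 3/(-1 + n*N²))
58039 + t(574, -186) = 58039 + 3/(-1 - 186*574²) = 58039 + 3/(-1 - 186*329476) = 58039 + 3/(-1 - 61282536) = 58039 + 3/(-61282537) = 58039 + 3*(-1/61282537) = 58039 - 3/61282537 = 3556777164940/61282537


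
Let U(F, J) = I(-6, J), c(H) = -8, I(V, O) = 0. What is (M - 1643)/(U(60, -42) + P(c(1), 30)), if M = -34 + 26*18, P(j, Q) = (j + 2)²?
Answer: -403/12 ≈ -33.583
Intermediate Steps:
U(F, J) = 0
P(j, Q) = (2 + j)²
M = 434 (M = -34 + 468 = 434)
(M - 1643)/(U(60, -42) + P(c(1), 30)) = (434 - 1643)/(0 + (2 - 8)²) = -1209/(0 + (-6)²) = -1209/(0 + 36) = -1209/36 = -1209*1/36 = -403/12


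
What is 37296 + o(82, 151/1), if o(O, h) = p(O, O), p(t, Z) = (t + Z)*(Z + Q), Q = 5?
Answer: 51564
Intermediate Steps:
p(t, Z) = (5 + Z)*(Z + t) (p(t, Z) = (t + Z)*(Z + 5) = (Z + t)*(5 + Z) = (5 + Z)*(Z + t))
o(O, h) = 2*O² + 10*O (o(O, h) = O² + 5*O + 5*O + O*O = O² + 5*O + 5*O + O² = 2*O² + 10*O)
37296 + o(82, 151/1) = 37296 + 2*82*(5 + 82) = 37296 + 2*82*87 = 37296 + 14268 = 51564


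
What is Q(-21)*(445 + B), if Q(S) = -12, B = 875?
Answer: -15840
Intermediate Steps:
Q(-21)*(445 + B) = -12*(445 + 875) = -12*1320 = -15840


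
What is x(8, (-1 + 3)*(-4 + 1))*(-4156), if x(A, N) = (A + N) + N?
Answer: 16624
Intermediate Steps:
x(A, N) = A + 2*N
x(8, (-1 + 3)*(-4 + 1))*(-4156) = (8 + 2*((-1 + 3)*(-4 + 1)))*(-4156) = (8 + 2*(2*(-3)))*(-4156) = (8 + 2*(-6))*(-4156) = (8 - 12)*(-4156) = -4*(-4156) = 16624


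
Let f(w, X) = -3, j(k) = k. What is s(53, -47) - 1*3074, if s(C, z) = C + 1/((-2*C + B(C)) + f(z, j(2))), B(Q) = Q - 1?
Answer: -172198/57 ≈ -3021.0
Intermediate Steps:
B(Q) = -1 + Q
s(C, z) = C + 1/(-4 - C) (s(C, z) = C + 1/((-2*C + (-1 + C)) - 3) = C + 1/((-1 - C) - 3) = C + 1/(-4 - C))
s(53, -47) - 1*3074 = (-1 + 53² + 4*53)/(4 + 53) - 1*3074 = (-1 + 2809 + 212)/57 - 3074 = (1/57)*3020 - 3074 = 3020/57 - 3074 = -172198/57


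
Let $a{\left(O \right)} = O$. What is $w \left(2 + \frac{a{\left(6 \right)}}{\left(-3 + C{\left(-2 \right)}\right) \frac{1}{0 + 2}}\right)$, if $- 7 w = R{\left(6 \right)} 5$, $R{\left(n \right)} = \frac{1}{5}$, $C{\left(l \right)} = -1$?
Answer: $\frac{1}{7} \approx 0.14286$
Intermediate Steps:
$R{\left(n \right)} = \frac{1}{5}$
$w = - \frac{1}{7}$ ($w = - \frac{\frac{1}{5} \cdot 5}{7} = \left(- \frac{1}{7}\right) 1 = - \frac{1}{7} \approx -0.14286$)
$w \left(2 + \frac{a{\left(6 \right)}}{\left(-3 + C{\left(-2 \right)}\right) \frac{1}{0 + 2}}\right) = - \frac{2 + \frac{6}{\left(-3 - 1\right) \frac{1}{0 + 2}}}{7} = - \frac{2 + \frac{6}{\left(-4\right) \frac{1}{2}}}{7} = - \frac{2 + \frac{6}{-2}}{7} = - \frac{2 + 6 \left(- \frac{1}{2}\right)}{7} = - \frac{2 - 3}{7} = \left(- \frac{1}{7}\right) \left(-1\right) = \frac{1}{7}$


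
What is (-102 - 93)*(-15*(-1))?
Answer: -2925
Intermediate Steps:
(-102 - 93)*(-15*(-1)) = -195*15 = -2925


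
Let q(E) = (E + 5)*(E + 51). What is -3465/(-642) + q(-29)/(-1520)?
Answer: 116787/20330 ≈ 5.7446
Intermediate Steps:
q(E) = (5 + E)*(51 + E)
-3465/(-642) + q(-29)/(-1520) = -3465/(-642) + (255 + (-29)**2 + 56*(-29))/(-1520) = -3465*(-1/642) + (255 + 841 - 1624)*(-1/1520) = 1155/214 - 528*(-1/1520) = 1155/214 + 33/95 = 116787/20330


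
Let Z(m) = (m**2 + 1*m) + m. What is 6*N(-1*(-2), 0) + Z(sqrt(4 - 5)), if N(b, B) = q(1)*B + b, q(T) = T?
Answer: 11 + 2*I ≈ 11.0 + 2.0*I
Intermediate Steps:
N(b, B) = B + b (N(b, B) = 1*B + b = B + b)
Z(m) = m**2 + 2*m (Z(m) = (m**2 + m) + m = (m + m**2) + m = m**2 + 2*m)
6*N(-1*(-2), 0) + Z(sqrt(4 - 5)) = 6*(0 - 1*(-2)) + sqrt(4 - 5)*(2 + sqrt(4 - 5)) = 6*(0 + 2) + sqrt(-1)*(2 + sqrt(-1)) = 6*2 + I*(2 + I) = 12 + I*(2 + I)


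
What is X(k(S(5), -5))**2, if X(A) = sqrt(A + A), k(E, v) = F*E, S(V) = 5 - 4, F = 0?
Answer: 0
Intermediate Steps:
S(V) = 1
k(E, v) = 0 (k(E, v) = 0*E = 0)
X(A) = sqrt(2)*sqrt(A) (X(A) = sqrt(2*A) = sqrt(2)*sqrt(A))
X(k(S(5), -5))**2 = (sqrt(2)*sqrt(0))**2 = (sqrt(2)*0)**2 = 0**2 = 0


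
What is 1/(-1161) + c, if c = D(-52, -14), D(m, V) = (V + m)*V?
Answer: 1072763/1161 ≈ 924.00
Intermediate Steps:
D(m, V) = V*(V + m)
c = 924 (c = -14*(-14 - 52) = -14*(-66) = 924)
1/(-1161) + c = 1/(-1161) + 924 = -1/1161 + 924 = 1072763/1161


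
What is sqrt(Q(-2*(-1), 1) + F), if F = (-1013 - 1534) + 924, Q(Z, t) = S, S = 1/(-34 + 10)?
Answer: I*sqrt(233718)/12 ≈ 40.287*I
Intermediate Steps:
S = -1/24 (S = 1/(-24) = -1/24 ≈ -0.041667)
Q(Z, t) = -1/24
F = -1623 (F = -2547 + 924 = -1623)
sqrt(Q(-2*(-1), 1) + F) = sqrt(-1/24 - 1623) = sqrt(-38953/24) = I*sqrt(233718)/12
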